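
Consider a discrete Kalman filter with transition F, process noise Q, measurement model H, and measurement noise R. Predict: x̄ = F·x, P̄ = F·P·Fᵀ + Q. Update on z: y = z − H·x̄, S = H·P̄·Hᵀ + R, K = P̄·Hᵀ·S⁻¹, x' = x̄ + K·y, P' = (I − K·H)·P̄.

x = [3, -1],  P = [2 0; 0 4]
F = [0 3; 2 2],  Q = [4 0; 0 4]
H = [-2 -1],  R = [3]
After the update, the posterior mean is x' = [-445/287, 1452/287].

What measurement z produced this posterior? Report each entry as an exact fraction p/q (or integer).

z = [-2]

x̄ = F·x = [-3, 4]
P̄ = F·P·Fᵀ + Q = [40 24; 24 28]
S = H·P̄·Hᵀ + R = [287]
K = P̄·Hᵀ·S⁻¹ = [-104/287; -76/287]
x' − x̄ = [416/287, 304/287] = K·y
y = (KᵀK)⁻¹·Kᵀ·(x' − x̄) = [-4]
z = y + H·x̄ = [-4] + [2] = [-2]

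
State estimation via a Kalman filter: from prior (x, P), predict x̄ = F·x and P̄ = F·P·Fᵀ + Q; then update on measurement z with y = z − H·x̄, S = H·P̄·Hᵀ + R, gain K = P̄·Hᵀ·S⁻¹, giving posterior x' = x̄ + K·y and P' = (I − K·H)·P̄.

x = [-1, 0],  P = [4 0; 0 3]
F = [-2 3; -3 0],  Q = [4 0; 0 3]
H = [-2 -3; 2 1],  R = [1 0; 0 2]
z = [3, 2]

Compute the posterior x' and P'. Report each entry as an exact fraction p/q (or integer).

x̄ = F·x = [2, 3]
P̄ = F·P·Fᵀ + Q = [47 24; 24 39]
y = z − H·x̄ = [16, -5]
S = H·P̄·Hᵀ + R = [828 -497; -497 325]
K = P̄·Hᵀ·S⁻¹ = [4696/22091 15202/22091; -10386/22091 -9969/22091]
x' = x̄ + K·y = [43308/22091, -50058/22091]
P' = (I − K·H)·P̄ = [23977/22091 -17550/22091; -17550/22091 15162/22091]

x' = [43308/22091, -50058/22091]
P' = [23977/22091 -17550/22091; -17550/22091 15162/22091]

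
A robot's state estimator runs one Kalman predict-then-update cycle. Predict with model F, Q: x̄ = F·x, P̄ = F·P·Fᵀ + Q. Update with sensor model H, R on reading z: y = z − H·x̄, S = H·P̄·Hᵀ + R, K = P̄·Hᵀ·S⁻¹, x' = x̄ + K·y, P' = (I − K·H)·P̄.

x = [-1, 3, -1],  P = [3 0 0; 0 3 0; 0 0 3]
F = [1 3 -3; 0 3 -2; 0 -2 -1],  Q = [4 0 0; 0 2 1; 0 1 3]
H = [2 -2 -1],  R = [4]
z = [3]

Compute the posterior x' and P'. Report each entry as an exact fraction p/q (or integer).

x' = [300/31, 322/31, -141/31]
P' = [2101/62 2011/62 8/31; 2011/62 2181/62 -208/31; 8/31 -208/31 460/31]

x̄ = F·x = [11, 11, -5]
P̄ = F·P·Fᵀ + Q = [61 45 -9; 45 41 -11; -9 -11 18]
y = z − H·x̄ = [-2]
S = H·P̄·Hᵀ + R = [62]
K = P̄·Hᵀ·S⁻¹ = [41/62; 19/62; -7/31]
x' = x̄ + K·y = [300/31, 322/31, -141/31]
P' = (I − K·H)·P̄ = [2101/62 2011/62 8/31; 2011/62 2181/62 -208/31; 8/31 -208/31 460/31]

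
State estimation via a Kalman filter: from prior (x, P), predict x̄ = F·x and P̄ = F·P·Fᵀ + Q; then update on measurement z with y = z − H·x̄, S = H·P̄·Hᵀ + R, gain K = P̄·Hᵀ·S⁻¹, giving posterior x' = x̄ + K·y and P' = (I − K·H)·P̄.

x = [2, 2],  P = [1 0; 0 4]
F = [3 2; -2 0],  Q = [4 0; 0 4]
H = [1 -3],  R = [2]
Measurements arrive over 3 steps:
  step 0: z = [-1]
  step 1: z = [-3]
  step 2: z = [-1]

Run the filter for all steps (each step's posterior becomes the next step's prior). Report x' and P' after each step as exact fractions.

step 0: x̄ = F·x = [10, -4]
step 0: P̄ = F·P·Fᵀ + Q = [29 -6; -6 8]
step 0: y = z − H·x̄ = [-23]
step 0: S = H·P̄·Hᵀ + R = [139]
step 0: K = P̄·Hᵀ·S⁻¹ = [47/139; -30/139]
step 0: x' = x̄ + K·y = [309/139, 134/139]
step 0: P' = (I − K·H)·P̄ = [1822/139 576/139; 576/139 212/139]
step 1: x̄ = F·x = [1195/139, -618/139]
step 1: P̄ = F·P·Fᵀ + Q = [24714/139 -13236/139; -13236/139 7844/139]
step 1: y = z − H·x̄ = [-3466/139]
step 1: S = H·P̄·Hᵀ + R = [175004/139]
step 1: K = P̄·Hᵀ·S⁻¹ = [32211/87502; -9192/43751]
step 1: x' = x̄ + K·y = [-25462/43751, 34686/43751]
step 1: P' = (I − K·H)·P̄ = [314487/43751 94092/43751; 94092/43751 37492/43751]
step 2: x̄ = F·x = [-7014/43751, 50924/43751]
step 2: P̄ = F·P·Fᵀ + Q = [4284459/43751 -2263290/43751; -2263290/43751 1432952/43751]
step 2: y = z − H·x̄ = [116035/43751]
step 2: S = H·P̄·Hᵀ + R = [30848269/43751]
step 2: K = P̄·Hᵀ·S⁻¹ = [11074329/30848269; -6562146/30848269]
step 2: x' = x̄ + K·y = [24425499/30848269, 18501946/30848269]
step 2: P' = (I − K·H)·P̄ = [217763730/30848269 65205024/30848269; 65205024/30848269 26109772/30848269]

step 0: x' = [309/139, 134/139], P' = [1822/139 576/139; 576/139 212/139]
step 1: x' = [-25462/43751, 34686/43751], P' = [314487/43751 94092/43751; 94092/43751 37492/43751]
step 2: x' = [24425499/30848269, 18501946/30848269], P' = [217763730/30848269 65205024/30848269; 65205024/30848269 26109772/30848269]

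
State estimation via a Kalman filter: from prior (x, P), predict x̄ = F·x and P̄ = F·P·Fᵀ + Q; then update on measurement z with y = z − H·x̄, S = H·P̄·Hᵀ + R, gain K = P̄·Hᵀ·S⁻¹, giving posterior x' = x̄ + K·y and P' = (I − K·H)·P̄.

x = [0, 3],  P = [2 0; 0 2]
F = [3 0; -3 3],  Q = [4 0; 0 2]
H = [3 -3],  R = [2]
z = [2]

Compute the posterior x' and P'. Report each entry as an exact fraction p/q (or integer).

x̄ = F·x = [0, 9]
P̄ = F·P·Fᵀ + Q = [22 -18; -18 38]
y = z − H·x̄ = [29]
S = H·P̄·Hᵀ + R = [866]
K = P̄·Hᵀ·S⁻¹ = [60/433; -84/433]
x' = x̄ + K·y = [1740/433, 1461/433]
P' = (I − K·H)·P̄ = [2326/433 2286/433; 2286/433 2342/433]

x' = [1740/433, 1461/433]
P' = [2326/433 2286/433; 2286/433 2342/433]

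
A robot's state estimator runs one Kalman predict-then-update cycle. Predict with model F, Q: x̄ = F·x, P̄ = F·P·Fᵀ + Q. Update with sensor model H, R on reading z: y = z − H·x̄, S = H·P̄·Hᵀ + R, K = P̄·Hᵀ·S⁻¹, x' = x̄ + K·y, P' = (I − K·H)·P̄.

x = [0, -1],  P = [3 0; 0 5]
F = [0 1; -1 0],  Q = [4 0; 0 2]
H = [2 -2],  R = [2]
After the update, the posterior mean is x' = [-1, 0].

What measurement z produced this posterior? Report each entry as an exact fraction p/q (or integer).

z = [-2]

x̄ = F·x = [-1, 0]
P̄ = F·P·Fᵀ + Q = [9 0; 0 5]
S = H·P̄·Hᵀ + R = [58]
K = P̄·Hᵀ·S⁻¹ = [9/29; -5/29]
x' − x̄ = [0, 0] = K·y
y = (KᵀK)⁻¹·Kᵀ·(x' − x̄) = [0]
z = y + H·x̄ = [0] + [-2] = [-2]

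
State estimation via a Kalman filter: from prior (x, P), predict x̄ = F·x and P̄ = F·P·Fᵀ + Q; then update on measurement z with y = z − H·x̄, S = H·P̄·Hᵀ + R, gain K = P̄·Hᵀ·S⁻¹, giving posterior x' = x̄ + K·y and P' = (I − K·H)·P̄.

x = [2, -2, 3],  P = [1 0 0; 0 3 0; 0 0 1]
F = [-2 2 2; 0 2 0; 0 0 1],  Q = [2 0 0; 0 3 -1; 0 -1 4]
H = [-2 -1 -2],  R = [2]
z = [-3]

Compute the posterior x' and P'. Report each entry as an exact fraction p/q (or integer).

x' = [-14/37, -3, 124/37]
P' = [94/37 0 -82/37; 0 38/5 -18/5; -82/37 -18/5 756/185]

x̄ = F·x = [-2, -4, 3]
P̄ = F·P·Fᵀ + Q = [22 12 2; 12 15 -1; 2 -1 5]
y = z − H·x̄ = [-5]
S = H·P̄·Hᵀ + R = [185]
K = P̄·Hᵀ·S⁻¹ = [-12/37; -1/5; -13/185]
x' = x̄ + K·y = [-14/37, -3, 124/37]
P' = (I − K·H)·P̄ = [94/37 0 -82/37; 0 38/5 -18/5; -82/37 -18/5 756/185]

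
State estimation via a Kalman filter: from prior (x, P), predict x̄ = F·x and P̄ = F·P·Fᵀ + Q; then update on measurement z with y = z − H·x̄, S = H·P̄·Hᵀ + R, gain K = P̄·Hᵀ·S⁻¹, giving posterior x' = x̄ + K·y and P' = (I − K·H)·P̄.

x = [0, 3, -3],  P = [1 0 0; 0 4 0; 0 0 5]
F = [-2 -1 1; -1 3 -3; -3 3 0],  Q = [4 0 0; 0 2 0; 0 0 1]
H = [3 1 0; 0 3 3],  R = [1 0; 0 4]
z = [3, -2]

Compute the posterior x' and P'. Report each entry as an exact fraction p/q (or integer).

x̄ = F·x = [-6, 18, 9]
P̄ = F·P·Fᵀ + Q = [17 -25 -6; -25 84 39; -6 39 46]
y = z − H·x̄ = [3, -83]
S = H·P̄·Hᵀ + R = [88 90; 90 1876]
K = P̄·Hᵀ·S⁻¹ = [28573/78494 -2631/39247; -8163/78494 15831/78494; 8223/78494 10275/78494]
x' = x̄ + K·y = [51501/78494, 37215/39247, -60855/39247]
P' = (I − K·H)·P̄ = [51067/39247 -277829/78494 270813/78494; -277829/78494 412662/39247 -402108/39247; 270813/78494 -402108/39247 408958/39247]

x' = [51501/78494, 37215/39247, -60855/39247]
P' = [51067/39247 -277829/78494 270813/78494; -277829/78494 412662/39247 -402108/39247; 270813/78494 -402108/39247 408958/39247]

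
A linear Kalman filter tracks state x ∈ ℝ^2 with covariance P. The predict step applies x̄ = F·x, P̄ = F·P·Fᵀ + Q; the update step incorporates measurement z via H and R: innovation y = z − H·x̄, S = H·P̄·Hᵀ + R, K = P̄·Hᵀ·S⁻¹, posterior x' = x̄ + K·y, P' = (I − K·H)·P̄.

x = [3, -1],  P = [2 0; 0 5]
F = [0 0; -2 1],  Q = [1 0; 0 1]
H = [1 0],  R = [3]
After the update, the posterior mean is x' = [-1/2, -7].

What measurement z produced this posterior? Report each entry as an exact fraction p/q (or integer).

x̄ = F·x = [0, -7]
P̄ = F·P·Fᵀ + Q = [1 0; 0 14]
S = H·P̄·Hᵀ + R = [4]
K = P̄·Hᵀ·S⁻¹ = [1/4; 0]
x' − x̄ = [-1/2, 0] = K·y
y = (KᵀK)⁻¹·Kᵀ·(x' − x̄) = [-2]
z = y + H·x̄ = [-2] + [0] = [-2]

z = [-2]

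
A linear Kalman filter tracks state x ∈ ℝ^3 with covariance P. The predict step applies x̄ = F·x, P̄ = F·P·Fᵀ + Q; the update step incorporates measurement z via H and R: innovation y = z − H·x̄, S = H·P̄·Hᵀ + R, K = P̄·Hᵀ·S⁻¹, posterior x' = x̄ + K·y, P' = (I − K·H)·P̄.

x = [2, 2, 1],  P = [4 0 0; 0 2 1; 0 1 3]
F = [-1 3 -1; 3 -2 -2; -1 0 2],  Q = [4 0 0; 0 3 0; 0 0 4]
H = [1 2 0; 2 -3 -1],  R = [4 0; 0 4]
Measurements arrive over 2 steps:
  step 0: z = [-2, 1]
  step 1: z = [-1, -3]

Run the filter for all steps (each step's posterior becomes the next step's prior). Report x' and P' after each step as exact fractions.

step 0: x' = [7656/59117, -51695/59117, 100620/59117], P' = [71620/59117 1048/59117 78056/59117; 1048/59117 36968/59117 -75180/59117; 78056/59117 -75180/59117 389844/59117]
step 1: x' = [-209902573/170672974, 5744779/170672974, 94055869/170672974], P' = [94297277/85336487 6918757/85336487 83646481/85336487; 6918757/85336487 52324077/85336487 -101490643/85336487; 83646481/85336487 -101490643/85336487 511704185/85336487]

step 0: x̄ = F·x = [3, 0, 0]
step 0: P̄ = F·P·Fᵀ + Q = [23 -22 4; -22 67 -28; 4 -28 20]
step 0: y = z − H·x̄ = [-5, -5]
step 0: S = H·P̄·Hᵀ + R = [207 -326; -326 799]
step 0: K = P̄·Hᵀ·S⁻¹ = [18429/59117 15510/59117; 18746/59117 -8407/59117; -18076/59117 -2048/59117]
step 0: x' = x̄ + K·y = [7656/59117, -51695/59117, 100620/59117]
step 0: P' = (I − K·H)·P̄ = [71620/59117 1048/59117 78056/59117; 1048/59117 36968/59117 -75180/59117; 78056/59117 -75180/59117 389844/59117]
step 1: x̄ = F·x = [-263361/59117, -74882/59117, 193584/59117]
step 1: P̄ = F·P·Fᵀ + Q = [1631548/59117 577212/59117 -1240348/59117; 577212/59117 978491/59117 -846972/59117; -1240348/59117 -846972/59117 1555240/59117]
step 1: y = z − H·x̄ = [354008/59117, 318309/59117]
step 1: S = H·P̄·Hᵀ + R = [8090828/59117 903654/59117; 903654/59117 10077335/59117]
step 1: K = P̄·Hᵀ·S⁻¹ = [108134791/341345948 42095901/170672974; 111566911/341345948 -20822037/170672974; -119334805/341345948 -19969647/170672974]
step 1: x' = x̄ + K·y = [-209902573/170672974, 5744779/170672974, 94055869/170672974]
step 1: P' = (I − K·H)·P̄ = [94297277/85336487 6918757/85336487 83646481/85336487; 6918757/85336487 52324077/85336487 -101490643/85336487; 83646481/85336487 -101490643/85336487 511704185/85336487]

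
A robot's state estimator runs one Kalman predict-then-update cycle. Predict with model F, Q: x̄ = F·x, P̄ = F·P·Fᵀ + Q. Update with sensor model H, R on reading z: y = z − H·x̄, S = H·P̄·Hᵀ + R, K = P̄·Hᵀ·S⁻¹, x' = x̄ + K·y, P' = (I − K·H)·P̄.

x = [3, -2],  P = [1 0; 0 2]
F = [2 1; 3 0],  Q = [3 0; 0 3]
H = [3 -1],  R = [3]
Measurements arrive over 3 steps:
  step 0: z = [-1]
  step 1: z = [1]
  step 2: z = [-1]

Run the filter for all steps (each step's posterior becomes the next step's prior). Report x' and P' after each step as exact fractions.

step 0: x̄ = F·x = [4, 9]
step 0: P̄ = F·P·Fᵀ + Q = [9 6; 6 12]
step 0: y = z − H·x̄ = [-4]
step 0: S = H·P̄·Hᵀ + R = [60]
step 0: K = P̄·Hᵀ·S⁻¹ = [7/20; 1/10]
step 0: x' = x̄ + K·y = [13/5, 43/5]
step 0: P' = (I − K·H)·P̄ = [33/20 39/10; 39/10 57/5]
step 1: x̄ = F·x = [69/5, 39/5]
step 1: P̄ = F·P·Fᵀ + Q = [183/5 108/5; 108/5 357/20]
step 1: y = z − H·x̄ = [-163/5]
step 1: S = H·P̄·Hᵀ + R = [4413/20]
step 1: K = P̄·Hᵀ·S⁻¹ = [588/1471; 313/1471]
step 1: x' = x̄ + K·y = [1131/1471, 1270/1471]
step 1: P' = (I − K·H)·P̄ = [1977/1471 4167/1471; 4167/1471 11562/1471]
step 2: x̄ = F·x = [3532/1471, 3393/1471]
step 2: P̄ = F·P·Fᵀ + Q = [40551/1471 24363/1471; 24363/1471 22206/1471]
step 2: y = z − H·x̄ = [-8674/1471]
step 2: S = H·P̄·Hᵀ + R = [245400/1471]
step 2: K = P̄·Hᵀ·S⁻¹ = [3243/8180; 16961/81800]
step 2: x' = x̄ + K·y = [259/4090, 44333/40900]
step 2: P' = (I − K·H)·P̄ = [1101/818 23301/8180; 23301/8180 648147/81800]

step 0: x' = [13/5, 43/5], P' = [33/20 39/10; 39/10 57/5]
step 1: x' = [1131/1471, 1270/1471], P' = [1977/1471 4167/1471; 4167/1471 11562/1471]
step 2: x' = [259/4090, 44333/40900], P' = [1101/818 23301/8180; 23301/8180 648147/81800]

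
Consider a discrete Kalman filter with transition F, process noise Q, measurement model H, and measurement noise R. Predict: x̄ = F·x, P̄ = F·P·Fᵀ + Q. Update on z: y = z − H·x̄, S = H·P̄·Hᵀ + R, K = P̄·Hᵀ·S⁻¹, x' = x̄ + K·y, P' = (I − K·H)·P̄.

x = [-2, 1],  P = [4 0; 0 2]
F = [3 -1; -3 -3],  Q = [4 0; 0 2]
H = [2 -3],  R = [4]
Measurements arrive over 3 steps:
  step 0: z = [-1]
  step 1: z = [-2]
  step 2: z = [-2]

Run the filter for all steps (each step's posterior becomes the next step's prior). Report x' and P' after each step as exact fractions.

step 0: x̄ = F·x = [-7, 3]
step 0: P̄ = F·P·Fᵀ + Q = [42 -30; -30 56]
step 0: y = z − H·x̄ = [22]
step 0: S = H·P̄·Hᵀ + R = [1036]
step 0: K = P̄·Hᵀ·S⁻¹ = [87/518; -57/259]
step 0: x' = x̄ + K·y = [-856/259, -477/259]
step 0: P' = (I − K·H)·P̄ = [3309/259 2148/259; 2148/259 1508/259]
step 1: x̄ = F·x = [-2091/259, 3999/259]
step 1: P̄ = F·P·Fᵀ + Q = [19437/259 -38145/259; -38145/259 82535/259]
step 1: y = z − H·x̄ = [15661/259]
step 1: S = H·P̄·Hᵀ + R = [1279339/259]
step 1: K = P̄·Hᵀ·S⁻¹ = [153309/1279339; -323895/1279339]
step 1: x' = x̄ + K·y = [-1058400/1279339, 168174/1279339]
step 1: P' = (I − K·H)·P̄ = [5262018/1279339 3303600/1279339; 3303600/1279339 2634260/1279339]
step 2: x̄ = F·x = [-3343374/1279339, 2670678/1279339]
step 2: P̄ = F·P·Fᵀ + Q = [35288178/1279339 -59276982/1279339; -59276982/1279339 133089980/1279339]
step 2: y = z − H·x̄ = [12140104/1279339]
step 2: S = H·P̄·Hᵀ + R = [2055403672/1279339]
step 2: K = P̄·Hᵀ·S⁻¹ = [124203651/1027701836; -64727988/256925459]
step 2: x' = x̄ + K·y = [-376785660/256925459, -77883450/256925459]
step 2: P' = (I − K·H)·P̄ = [2115401577/513850918 663732642/256925459; 663732642/256925459 528792412/256925459]

step 0: x' = [-856/259, -477/259], P' = [3309/259 2148/259; 2148/259 1508/259]
step 1: x' = [-1058400/1279339, 168174/1279339], P' = [5262018/1279339 3303600/1279339; 3303600/1279339 2634260/1279339]
step 2: x' = [-376785660/256925459, -77883450/256925459], P' = [2115401577/513850918 663732642/256925459; 663732642/256925459 528792412/256925459]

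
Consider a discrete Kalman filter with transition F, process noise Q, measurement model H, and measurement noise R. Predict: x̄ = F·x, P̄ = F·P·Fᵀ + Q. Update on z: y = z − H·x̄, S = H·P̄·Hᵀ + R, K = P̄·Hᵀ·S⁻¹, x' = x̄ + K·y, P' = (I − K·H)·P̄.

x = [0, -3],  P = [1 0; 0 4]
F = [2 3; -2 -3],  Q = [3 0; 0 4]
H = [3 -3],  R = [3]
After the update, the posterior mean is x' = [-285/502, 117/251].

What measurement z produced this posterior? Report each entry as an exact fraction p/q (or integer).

x̄ = F·x = [-9, 9]
P̄ = F·P·Fᵀ + Q = [43 -40; -40 44]
S = H·P̄·Hᵀ + R = [1506]
K = P̄·Hᵀ·S⁻¹ = [83/502; -42/251]
x' − x̄ = [4233/502, -2142/251] = K·y
y = (KᵀK)⁻¹·Kᵀ·(x' − x̄) = [51]
z = y + H·x̄ = [51] + [-54] = [-3]

z = [-3]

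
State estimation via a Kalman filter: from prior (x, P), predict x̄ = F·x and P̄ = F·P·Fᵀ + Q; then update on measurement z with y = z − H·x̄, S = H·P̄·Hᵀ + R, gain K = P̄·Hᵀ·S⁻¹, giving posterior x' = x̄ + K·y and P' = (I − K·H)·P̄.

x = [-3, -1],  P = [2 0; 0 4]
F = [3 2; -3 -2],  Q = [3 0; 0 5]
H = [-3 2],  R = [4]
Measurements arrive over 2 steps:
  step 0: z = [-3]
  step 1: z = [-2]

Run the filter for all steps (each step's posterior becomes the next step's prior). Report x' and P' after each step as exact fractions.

step 0: x̄ = F·x = [-11, 11]
step 0: P̄ = F·P·Fᵀ + Q = [37 -34; -34 39]
step 0: y = z − H·x̄ = [-58]
step 0: S = H·P̄·Hᵀ + R = [901]
step 0: K = P̄·Hᵀ·S⁻¹ = [-179/901; 180/901]
step 0: x' = x̄ + K·y = [471/901, -529/901]
step 0: P' = (I − K·H)·P̄ = [1296/901 1586/901; 1586/901 2739/901]
step 1: x̄ = F·x = [355/901, -355/901]
step 1: P̄ = F·P·Fᵀ + Q = [44355/901 -41652/901; -41652/901 46157/901]
step 1: y = z − H·x̄ = [-27/901]
step 1: S = H·P̄·Hᵀ + R = [1087251/901]
step 1: K = P̄·Hᵀ·S⁻¹ = [-72123/362417; 217270/1087251]
step 1: x' = x̄ + K·y = [144956/362417, -144965/362417]
step 1: P' = (I − K·H)·P̄ = [521448/362417 637926/362417; 637926/362417 3305207/1087251]

step 0: x' = [471/901, -529/901], P' = [1296/901 1586/901; 1586/901 2739/901]
step 1: x' = [144956/362417, -144965/362417], P' = [521448/362417 637926/362417; 637926/362417 3305207/1087251]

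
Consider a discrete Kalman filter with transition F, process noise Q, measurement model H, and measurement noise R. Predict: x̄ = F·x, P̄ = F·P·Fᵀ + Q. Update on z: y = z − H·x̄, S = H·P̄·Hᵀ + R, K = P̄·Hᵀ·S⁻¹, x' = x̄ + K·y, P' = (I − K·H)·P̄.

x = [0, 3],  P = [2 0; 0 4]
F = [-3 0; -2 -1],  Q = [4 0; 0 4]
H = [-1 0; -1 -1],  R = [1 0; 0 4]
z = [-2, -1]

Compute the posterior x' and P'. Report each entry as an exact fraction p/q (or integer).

x̄ = F·x = [0, -3]
P̄ = F·P·Fᵀ + Q = [22 12; 12 16]
y = z − H·x̄ = [-2, -4]
S = H·P̄·Hᵀ + R = [23 34; 34 66]
K = P̄·Hᵀ·S⁻¹ = [-148/181 -17/181; 80/181 -118/181]
x' = x̄ + K·y = [364/181, -231/181]
P' = (I − K·H)·P̄ = [148/181 -80/181; -80/181 552/181]

x' = [364/181, -231/181]
P' = [148/181 -80/181; -80/181 552/181]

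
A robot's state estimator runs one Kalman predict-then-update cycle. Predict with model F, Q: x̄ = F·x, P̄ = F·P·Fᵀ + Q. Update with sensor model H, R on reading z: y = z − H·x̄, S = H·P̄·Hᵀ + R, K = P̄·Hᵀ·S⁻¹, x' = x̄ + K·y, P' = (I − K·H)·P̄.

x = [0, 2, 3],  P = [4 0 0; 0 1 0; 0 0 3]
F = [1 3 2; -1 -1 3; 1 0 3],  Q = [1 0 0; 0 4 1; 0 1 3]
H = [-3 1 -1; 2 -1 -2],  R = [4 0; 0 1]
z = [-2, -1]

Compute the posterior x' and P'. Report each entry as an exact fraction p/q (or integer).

x' = [107484/49853, 222143/49853, 21429/49853]
P' = [78661/49853 173885/49853 -7570/49853; 173885/49853 461071/49853 -46492/49853; -7570/49853 -46492/49853 23690/49853]

x̄ = F·x = [12, 7, 9]
P̄ = F·P·Fᵀ + Q = [26 11 22; 11 36 24; 22 24 34]
y = z − H·x̄ = [36, 0]
S = H·P̄·Hᵀ + R = [326 -5; -5 153]
K = P̄·Hᵀ·S⁻¹ = [-13632/49853 -1423/49853; -3523/49853 -20317/49853; -11868/49853 -16028/49853]
x' = x̄ + K·y = [107484/49853, 222143/49853, 21429/49853]
P' = (I − K·H)·P̄ = [78661/49853 173885/49853 -7570/49853; 173885/49853 461071/49853 -46492/49853; -7570/49853 -46492/49853 23690/49853]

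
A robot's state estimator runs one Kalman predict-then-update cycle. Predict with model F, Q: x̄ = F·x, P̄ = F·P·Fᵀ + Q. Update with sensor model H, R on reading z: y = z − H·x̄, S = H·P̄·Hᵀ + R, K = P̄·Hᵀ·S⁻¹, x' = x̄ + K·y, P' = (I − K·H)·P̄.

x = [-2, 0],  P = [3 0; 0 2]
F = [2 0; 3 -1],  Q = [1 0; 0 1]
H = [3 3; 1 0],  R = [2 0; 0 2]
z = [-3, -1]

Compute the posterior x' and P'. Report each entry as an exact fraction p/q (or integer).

x̄ = F·x = [-4, -6]
P̄ = F·P·Fᵀ + Q = [13 18; 18 30]
y = z − H·x̄ = [27, 3]
S = H·P̄·Hᵀ + R = [713 93; 93 15]
K = P̄·Hᵀ·S⁻¹ = [1/11 10/33; 81/341 -3/11]
x' = x̄ + K·y = [-7/11, -138/341]
P' = (I − K·H)·P̄ = [20/33 -6/11; -6/11 240/341]

x' = [-7/11, -138/341]
P' = [20/33 -6/11; -6/11 240/341]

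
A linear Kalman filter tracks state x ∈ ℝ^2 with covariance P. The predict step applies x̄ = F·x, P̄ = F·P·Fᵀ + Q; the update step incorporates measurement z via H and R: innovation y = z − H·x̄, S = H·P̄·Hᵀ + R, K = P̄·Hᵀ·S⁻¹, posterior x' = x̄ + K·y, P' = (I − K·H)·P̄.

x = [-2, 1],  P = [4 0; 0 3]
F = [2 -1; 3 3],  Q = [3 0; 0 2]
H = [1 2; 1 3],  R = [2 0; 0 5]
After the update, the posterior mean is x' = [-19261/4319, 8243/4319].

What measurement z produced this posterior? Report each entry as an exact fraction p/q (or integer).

z = [-1, 2]

x̄ = F·x = [-5, -3]
P̄ = F·P·Fᵀ + Q = [22 15; 15 65]
S = H·P̄·Hᵀ + R = [344 487; 487 702]
K = P̄·Hᵀ·S⁻¹ = [3875/4319 -2276/4319; -480/4319 1625/4319]
x' − x̄ = [2334/4319, 21200/4319] = K·y
y = (KᵀK)⁻¹·Kᵀ·(x' − x̄) = [10, 16]
z = y + H·x̄ = [10, 16] + [-11, -14] = [-1, 2]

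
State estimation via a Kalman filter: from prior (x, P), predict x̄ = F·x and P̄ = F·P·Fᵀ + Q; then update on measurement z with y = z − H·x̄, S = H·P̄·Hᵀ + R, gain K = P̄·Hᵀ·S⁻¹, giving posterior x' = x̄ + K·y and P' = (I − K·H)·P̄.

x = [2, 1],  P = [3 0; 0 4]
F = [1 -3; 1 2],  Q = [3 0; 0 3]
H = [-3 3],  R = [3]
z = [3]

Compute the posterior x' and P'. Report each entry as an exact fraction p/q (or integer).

x' = [437/319, 760/319]
P' = [1491/319 1428/319; 1428/319 1471/319]

x̄ = F·x = [-1, 4]
P̄ = F·P·Fᵀ + Q = [42 -21; -21 22]
y = z − H·x̄ = [-12]
S = H·P̄·Hᵀ + R = [957]
K = P̄·Hᵀ·S⁻¹ = [-63/319; 43/319]
x' = x̄ + K·y = [437/319, 760/319]
P' = (I − K·H)·P̄ = [1491/319 1428/319; 1428/319 1471/319]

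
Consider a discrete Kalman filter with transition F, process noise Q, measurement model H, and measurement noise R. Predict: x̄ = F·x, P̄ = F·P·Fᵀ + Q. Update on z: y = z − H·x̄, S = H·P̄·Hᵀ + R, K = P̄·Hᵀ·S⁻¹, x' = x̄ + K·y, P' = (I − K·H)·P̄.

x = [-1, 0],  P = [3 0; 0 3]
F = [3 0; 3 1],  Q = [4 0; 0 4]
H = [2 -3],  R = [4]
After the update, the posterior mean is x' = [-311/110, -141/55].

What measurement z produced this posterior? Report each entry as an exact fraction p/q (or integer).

z = [2]

x̄ = F·x = [-3, -3]
P̄ = F·P·Fᵀ + Q = [31 27; 27 34]
S = H·P̄·Hᵀ + R = [110]
K = P̄·Hᵀ·S⁻¹ = [-19/110; -24/55]
x' − x̄ = [19/110, 24/55] = K·y
y = (KᵀK)⁻¹·Kᵀ·(x' − x̄) = [-1]
z = y + H·x̄ = [-1] + [3] = [2]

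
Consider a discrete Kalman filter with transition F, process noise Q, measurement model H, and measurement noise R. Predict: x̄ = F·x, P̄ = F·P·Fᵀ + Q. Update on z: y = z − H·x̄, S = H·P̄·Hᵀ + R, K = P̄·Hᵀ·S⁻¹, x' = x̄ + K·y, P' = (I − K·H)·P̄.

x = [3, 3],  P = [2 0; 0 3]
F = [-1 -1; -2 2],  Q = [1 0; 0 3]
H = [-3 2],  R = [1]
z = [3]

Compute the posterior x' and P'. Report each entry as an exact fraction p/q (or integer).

x̄ = F·x = [-6, 0]
P̄ = F·P·Fᵀ + Q = [6 -2; -2 23]
y = z − H·x̄ = [-15]
S = H·P̄·Hᵀ + R = [171]
K = P̄·Hᵀ·S⁻¹ = [-22/171; 52/171]
x' = x̄ + K·y = [-232/57, -260/57]
P' = (I − K·H)·P̄ = [542/171 802/171; 802/171 1229/171]

x' = [-232/57, -260/57]
P' = [542/171 802/171; 802/171 1229/171]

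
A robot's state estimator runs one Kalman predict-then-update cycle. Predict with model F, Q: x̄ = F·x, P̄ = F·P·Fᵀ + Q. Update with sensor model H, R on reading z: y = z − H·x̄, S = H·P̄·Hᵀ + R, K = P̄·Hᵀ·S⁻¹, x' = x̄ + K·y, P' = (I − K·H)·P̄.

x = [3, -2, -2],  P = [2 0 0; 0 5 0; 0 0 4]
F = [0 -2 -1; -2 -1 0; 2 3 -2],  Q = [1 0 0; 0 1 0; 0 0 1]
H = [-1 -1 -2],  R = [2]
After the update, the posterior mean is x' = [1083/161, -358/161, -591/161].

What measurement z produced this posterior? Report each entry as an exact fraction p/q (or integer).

z = [3]

x̄ = F·x = [6, -4, 4]
P̄ = F·P·Fᵀ + Q = [25 10 -22; 10 14 -23; -22 -23 70]
S = H·P̄·Hᵀ + R = [161]
K = P̄·Hᵀ·S⁻¹ = [9/161; 22/161; -95/161]
x' − x̄ = [117/161, 286/161, -1235/161] = K·y
y = (KᵀK)⁻¹·Kᵀ·(x' − x̄) = [13]
z = y + H·x̄ = [13] + [-10] = [3]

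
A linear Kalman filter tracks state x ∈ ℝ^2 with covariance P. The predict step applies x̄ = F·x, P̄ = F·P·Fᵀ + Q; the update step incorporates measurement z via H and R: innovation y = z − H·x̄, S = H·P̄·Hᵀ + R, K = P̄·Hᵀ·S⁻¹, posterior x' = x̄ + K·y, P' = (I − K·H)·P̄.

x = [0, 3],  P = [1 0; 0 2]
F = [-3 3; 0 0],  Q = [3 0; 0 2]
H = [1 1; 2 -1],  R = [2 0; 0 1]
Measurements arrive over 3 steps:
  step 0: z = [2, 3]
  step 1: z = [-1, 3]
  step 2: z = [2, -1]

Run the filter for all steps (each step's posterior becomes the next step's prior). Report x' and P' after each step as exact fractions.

step 0: x̄ = F·x = [9, 0]
step 0: P̄ = F·P·Fᵀ + Q = [30 0; 0 2]
step 0: y = z − H·x̄ = [-7, -15]
step 0: S = H·P̄·Hᵀ + R = [34 58; 58 123]
step 0: K = P̄·Hᵀ·S⁻¹ = [105/409 150/409; 181/409 -92/409]
step 0: x' = x̄ + K·y = [696/409, 113/409]
step 0: P' = (I − K·H)·P̄ = [120/409 90/409; 90/409 272/409]
step 1: x̄ = F·x = [-1749/409, 0]
step 1: P̄ = F·P·Fᵀ + Q = [3135/409 0; 0 2]
step 1: y = z − H·x̄ = [1340/409, 4725/409]
step 1: S = H·P̄·Hᵀ + R = [4771/409 5452/409; 5452/409 13767/409]
step 1: K = P̄·Hᵀ·S⁻¹ = [21945/87917 31350/87917; 38438/87917 -20446/87917]
step 1: x' = x̄ + K·y = [58113/87917, -110270/87917]
step 1: P' = (I − K·H)·P̄ = [25080/87917 18810/87917; 18810/87917 58066/87917]
step 2: x̄ = F·x = [-505149/87917, 0]
step 2: P̄ = F·P·Fᵀ + Q = [673485/87917 0; 0 2]
step 2: y = z − H·x̄ = [680983/87917, 922381/87917]
step 2: S = H·P̄·Hᵀ + R = [1025153/87917 1171136/87917; 1171136/87917 2957691/87917]
step 2: K = P̄·Hᵀ·S⁻¹ = [4714395/18887431 6734850/18887431; 8257654/18887431 -4392578/18887431]
step 2: x' = x̄ + K·y = [-1347252/18887431, 17876992/18887431]
step 2: P' = (I − K·H)·P̄ = [5387880/18887431 4040910/18887431; 4040910/18887431 12474398/18887431]

step 0: x' = [696/409, 113/409], P' = [120/409 90/409; 90/409 272/409]
step 1: x' = [58113/87917, -110270/87917], P' = [25080/87917 18810/87917; 18810/87917 58066/87917]
step 2: x' = [-1347252/18887431, 17876992/18887431], P' = [5387880/18887431 4040910/18887431; 4040910/18887431 12474398/18887431]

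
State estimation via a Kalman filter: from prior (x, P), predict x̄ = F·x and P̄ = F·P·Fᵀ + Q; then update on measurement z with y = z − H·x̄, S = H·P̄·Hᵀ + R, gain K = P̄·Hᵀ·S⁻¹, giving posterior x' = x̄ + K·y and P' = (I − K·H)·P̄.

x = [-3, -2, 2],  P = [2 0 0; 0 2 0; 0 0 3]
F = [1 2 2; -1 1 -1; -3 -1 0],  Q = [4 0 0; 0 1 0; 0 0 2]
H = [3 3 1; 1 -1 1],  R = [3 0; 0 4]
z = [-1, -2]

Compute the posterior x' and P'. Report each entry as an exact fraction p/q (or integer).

x' = [-10727/1746, 2548/873, 2464/291]
P' = [8188/873 -4216/873 -3802/291; -4216/873 2512/873 1828/291; -3802/291 1828/291 1966/97]

x̄ = F·x = [-3, -1, 11]
P̄ = F·P·Fᵀ + Q = [26 -4 -10; -4 8 4; -10 4 22]
y = z − H·x̄ = [0, -11]
S = H·P̄·Hᵀ + R = [223 44; 44 40]
K = P̄·Hᵀ·S⁻¹ = [170/873 499/1746; 124/873 -311/873; -8/291 67/291]
x' = x̄ + K·y = [-10727/1746, 2548/873, 2464/291]
P' = (I − K·H)·P̄ = [8188/873 -4216/873 -3802/291; -4216/873 2512/873 1828/291; -3802/291 1828/291 1966/97]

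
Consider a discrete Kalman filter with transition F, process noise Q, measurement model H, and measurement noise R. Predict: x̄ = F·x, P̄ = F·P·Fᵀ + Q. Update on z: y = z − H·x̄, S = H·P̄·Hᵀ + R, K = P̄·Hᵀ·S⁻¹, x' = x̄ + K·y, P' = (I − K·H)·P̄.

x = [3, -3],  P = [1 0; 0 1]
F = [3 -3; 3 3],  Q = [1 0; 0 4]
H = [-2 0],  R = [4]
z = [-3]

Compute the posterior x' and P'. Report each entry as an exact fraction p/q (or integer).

x̄ = F·x = [18, 0]
P̄ = F·P·Fᵀ + Q = [19 0; 0 22]
y = z − H·x̄ = [33]
S = H·P̄·Hᵀ + R = [80]
K = P̄·Hᵀ·S⁻¹ = [-19/40; 0]
x' = x̄ + K·y = [93/40, 0]
P' = (I − K·H)·P̄ = [19/20 0; 0 22]

x' = [93/40, 0]
P' = [19/20 0; 0 22]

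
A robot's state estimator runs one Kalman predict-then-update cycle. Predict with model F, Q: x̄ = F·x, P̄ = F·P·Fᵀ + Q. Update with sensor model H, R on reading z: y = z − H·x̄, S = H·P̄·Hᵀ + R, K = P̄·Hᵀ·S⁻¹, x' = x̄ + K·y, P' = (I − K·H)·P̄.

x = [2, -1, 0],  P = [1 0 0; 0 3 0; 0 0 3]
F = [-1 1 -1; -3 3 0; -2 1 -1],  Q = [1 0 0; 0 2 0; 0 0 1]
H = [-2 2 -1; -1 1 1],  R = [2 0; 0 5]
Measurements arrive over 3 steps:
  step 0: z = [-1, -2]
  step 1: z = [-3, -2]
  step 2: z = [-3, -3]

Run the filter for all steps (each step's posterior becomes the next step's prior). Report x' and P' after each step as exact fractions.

step 0: x' = [-44/61, -1481/732, -201/122], P' = [196/61 683/183 90/61; 683/183 10907/2196 809/366; 90/61 809/366 121/61]
step 1: x' = [-25789/86322, -29488/14387, -13445/43161], P' = [3088529/2071728 88017/57548 38552/129483; 88017/57548 31130/14387 11618/14387; 38552/129483 11618/14387 205970/129483]
step 2: x' = [-527224025/301391516, -591202101/150695758, -187607563/150695758], P' = [457814487/301391516 234373541/150695758 50212845/150695758; 234373541/150695758 164205202/75347879 60718536/75347879; 50212845/150695758 60718536/75347879 107913129/75347879]

step 0: x̄ = F·x = [-3, -9, -5]
step 0: P̄ = F·P·Fᵀ + Q = [8 12 8; 12 38 15; 8 15 11]
step 0: y = z − H·x̄ = [6, 9]
step 0: S = H·P̄·Hᵀ + R = [73 40; 40 52]
step 0: K = P̄·Hᵀ·S⁻¹ = [-40/183 73/183; 71/549 1513/2196; -47/183 199/366]
step 0: x' = x̄ + K·y = [-44/61, -1481/732, -201/122]
step 0: P' = (I − K·H)·P̄ = [196/61 683/183 90/61; 683/183 10907/2196 809/366; 90/61 809/366 121/61]
step 1: x̄ = F·x = [253/732, -953/244, 781/732]
step 1: P̄ = F·P·Fᵀ + Q = [4895/2196 -43/732 4799/2196; -43/732 2059/244 -1183/732; 4799/2196 -1183/732 16151/2196]
step 1: y = z − H·x̄ = [1603/244, 289/244]
step 1: S = H·P̄·Hᵀ + R = [16519/244 2541/244; 2541/244 3791/244]
step 1: K = P̄·Hᵀ·S⁻¹ = [-76111/690576 15487/230192; 13267/57548 16595/57548; -12325/43161 6044/14387]
step 1: x' = x̄ + K·y = [-25789/86322, -29488/14387, -13445/43161]
step 1: P' = (I − K·H)·P̄ = [3088529/2071728 88017/57548 38552/129483; 88017/57548 31130/14387 11618/14387; 38552/129483 11618/14387 205970/129483]
step 2: x̄ = F·x = [-124249/86322, -151139/28774, -16410/14387]
step 2: P̄ = F·P·Fᵀ + Q = [4488953/2071728 177865/690576 492329/345288; 177865/690576 1694409/230192 16297/115096; 492329/345288 16297/115096 240305/57548]
step 2: y = z − H·x̄ = [150455/43161, 84331/43161]
step 2: S = H·P̄·Hᵀ + R = [24530681/517932 1626955/129483; 1626955/129483 2022488/129483]
step 2: K = P̄·Hᵀ·S⁻¹ = [-19640125/150695758 22271657/301391516; 33318327/150695758 43094787/150695758; -18344451/75347879 57410097/150695758]
step 2: x' = x̄ + K·y = [-527224025/301391516, -591202101/150695758, -187607563/150695758]
step 2: P' = (I − K·H)·P̄ = [457814487/301391516 234373541/150695758 50212845/150695758; 234373541/150695758 164205202/75347879 60718536/75347879; 50212845/150695758 60718536/75347879 107913129/75347879]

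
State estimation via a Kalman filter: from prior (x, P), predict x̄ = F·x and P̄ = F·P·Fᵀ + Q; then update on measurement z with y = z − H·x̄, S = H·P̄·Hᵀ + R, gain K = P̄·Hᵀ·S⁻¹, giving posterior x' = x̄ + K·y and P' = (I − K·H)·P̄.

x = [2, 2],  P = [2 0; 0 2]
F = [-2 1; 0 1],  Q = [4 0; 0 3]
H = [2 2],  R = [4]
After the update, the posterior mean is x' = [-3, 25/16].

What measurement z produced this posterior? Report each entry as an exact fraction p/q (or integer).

x̄ = F·x = [-2, 2]
P̄ = F·P·Fᵀ + Q = [14 2; 2 5]
S = H·P̄·Hᵀ + R = [96]
K = P̄·Hᵀ·S⁻¹ = [1/3; 7/48]
x' − x̄ = [-1, -7/16] = K·y
y = (KᵀK)⁻¹·Kᵀ·(x' − x̄) = [-3]
z = y + H·x̄ = [-3] + [0] = [-3]

z = [-3]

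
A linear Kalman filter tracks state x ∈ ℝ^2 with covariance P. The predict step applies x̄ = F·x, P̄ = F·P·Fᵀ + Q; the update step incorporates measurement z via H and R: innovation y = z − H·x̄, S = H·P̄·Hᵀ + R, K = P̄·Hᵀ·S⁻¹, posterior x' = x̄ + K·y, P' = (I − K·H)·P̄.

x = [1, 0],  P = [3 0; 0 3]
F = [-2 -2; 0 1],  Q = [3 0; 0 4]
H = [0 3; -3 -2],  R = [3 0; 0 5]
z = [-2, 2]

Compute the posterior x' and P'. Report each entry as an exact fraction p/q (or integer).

x' = [-10/37, -71/111]
P' = [507/740 -79/370; -79/370 353/1110]

x̄ = F·x = [-2, 0]
P̄ = F·P·Fᵀ + Q = [27 -6; -6 7]
y = z − H·x̄ = [-2, -4]
S = H·P̄·Hᵀ + R = [66 12; 12 204]
K = P̄·Hᵀ·S⁻¹ = [-79/370 -241/740; 353/1110 1/1110]
x' = x̄ + K·y = [-10/37, -71/111]
P' = (I − K·H)·P̄ = [507/740 -79/370; -79/370 353/1110]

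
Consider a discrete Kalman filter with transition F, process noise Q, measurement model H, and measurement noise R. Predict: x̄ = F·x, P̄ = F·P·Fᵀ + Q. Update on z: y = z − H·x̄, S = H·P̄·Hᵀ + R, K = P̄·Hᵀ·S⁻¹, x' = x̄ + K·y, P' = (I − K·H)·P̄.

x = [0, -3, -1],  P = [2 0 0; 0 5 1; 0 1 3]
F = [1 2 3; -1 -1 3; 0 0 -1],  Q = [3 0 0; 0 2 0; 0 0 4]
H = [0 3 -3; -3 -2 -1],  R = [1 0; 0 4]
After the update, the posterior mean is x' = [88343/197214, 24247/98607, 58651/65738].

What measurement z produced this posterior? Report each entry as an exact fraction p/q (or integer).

x̄ = F·x = [-9, 0, 1]
P̄ = F·P·Fᵀ + Q = [64 18 -11; 18 30 -8; -11 -8 7]
S = H·P̄·Hᵀ + R = [478 -444; -444 825]
K = P̄·Hᵀ·S⁻¹ = [-8191/65738 -32549/98607; 7831/32869 -26/98607; -6159/65738 16/32869]
x' − x̄ = [1863269/197214, 24247/98607, -7087/65738] = K·y
y = (KᵀK)⁻¹·Kᵀ·(x' − x̄) = [1, -29]
z = y + H·x̄ = [1, -29] + [-3, 26] = [-2, -3]

z = [-2, -3]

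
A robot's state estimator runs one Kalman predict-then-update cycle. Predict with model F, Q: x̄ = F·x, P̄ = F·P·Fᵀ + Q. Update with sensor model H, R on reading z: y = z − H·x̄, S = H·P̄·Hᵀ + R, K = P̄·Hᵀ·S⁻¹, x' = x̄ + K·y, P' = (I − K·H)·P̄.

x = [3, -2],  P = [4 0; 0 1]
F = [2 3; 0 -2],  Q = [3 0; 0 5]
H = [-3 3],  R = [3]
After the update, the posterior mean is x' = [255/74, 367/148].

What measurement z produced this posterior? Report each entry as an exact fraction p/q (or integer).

z = [-3]

x̄ = F·x = [0, 4]
P̄ = F·P·Fᵀ + Q = [28 -6; -6 9]
S = H·P̄·Hᵀ + R = [444]
K = P̄·Hᵀ·S⁻¹ = [-17/74; 15/148]
x' − x̄ = [255/74, -225/148] = K·y
y = (KᵀK)⁻¹·Kᵀ·(x' − x̄) = [-15]
z = y + H·x̄ = [-15] + [12] = [-3]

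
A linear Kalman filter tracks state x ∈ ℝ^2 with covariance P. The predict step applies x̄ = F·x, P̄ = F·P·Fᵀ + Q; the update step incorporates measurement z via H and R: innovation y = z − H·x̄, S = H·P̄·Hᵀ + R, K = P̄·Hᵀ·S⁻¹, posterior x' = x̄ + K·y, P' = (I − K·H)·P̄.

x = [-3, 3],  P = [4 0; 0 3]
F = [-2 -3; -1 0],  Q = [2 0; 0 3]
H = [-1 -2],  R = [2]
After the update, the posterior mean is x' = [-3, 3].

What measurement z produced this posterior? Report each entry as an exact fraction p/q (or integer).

x̄ = F·x = [-3, 3]
P̄ = F·P·Fᵀ + Q = [45 8; 8 7]
S = H·P̄·Hᵀ + R = [107]
K = P̄·Hᵀ·S⁻¹ = [-61/107; -22/107]
x' − x̄ = [0, 0] = K·y
y = (KᵀK)⁻¹·Kᵀ·(x' − x̄) = [0]
z = y + H·x̄ = [0] + [-3] = [-3]

z = [-3]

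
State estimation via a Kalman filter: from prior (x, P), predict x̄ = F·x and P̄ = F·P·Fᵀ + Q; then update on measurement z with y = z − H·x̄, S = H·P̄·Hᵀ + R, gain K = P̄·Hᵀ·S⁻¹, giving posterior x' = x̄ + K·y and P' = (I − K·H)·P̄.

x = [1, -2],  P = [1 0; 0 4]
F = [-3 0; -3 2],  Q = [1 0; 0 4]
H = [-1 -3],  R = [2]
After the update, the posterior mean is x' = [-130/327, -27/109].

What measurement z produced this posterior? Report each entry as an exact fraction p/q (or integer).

z = [1]

x̄ = F·x = [-3, -7]
P̄ = F·P·Fᵀ + Q = [10 9; 9 29]
S = H·P̄·Hᵀ + R = [327]
K = P̄·Hᵀ·S⁻¹ = [-37/327; -32/109]
x' − x̄ = [851/327, 736/109] = K·y
y = (KᵀK)⁻¹·Kᵀ·(x' − x̄) = [-23]
z = y + H·x̄ = [-23] + [24] = [1]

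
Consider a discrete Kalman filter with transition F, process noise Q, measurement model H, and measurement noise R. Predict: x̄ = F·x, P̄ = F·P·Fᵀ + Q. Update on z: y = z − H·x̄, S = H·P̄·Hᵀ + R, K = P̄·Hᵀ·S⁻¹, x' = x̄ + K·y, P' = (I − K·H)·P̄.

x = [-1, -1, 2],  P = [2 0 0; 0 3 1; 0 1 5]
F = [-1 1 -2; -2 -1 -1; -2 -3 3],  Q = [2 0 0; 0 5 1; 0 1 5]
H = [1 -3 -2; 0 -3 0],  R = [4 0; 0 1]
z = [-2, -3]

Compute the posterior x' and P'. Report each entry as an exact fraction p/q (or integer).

x' = [23792/27613, 27046/27613, 2684/27613]
P' = [106499/27613 3099/27613 38657/27613; 3099/27613 3047/27613 -2979/27613; 38657/27613 -2979/27613 138293/82839]

x̄ = F·x = [-4, 1, 11]
P̄ = F·P·Fᵀ + Q = [23 12 -26; 12 23 3; -26 3 67]
y = z − H·x̄ = [27, 0]
S = H·P̄·Hᵀ + R = [570 189; 189 208]
K = P̄·Hᵀ·S⁻¹ = [4972/27613 -9297/27613; -21/27613 -9141/27613; -33451/82839 8937/27613]
x' = x̄ + K·y = [23792/27613, 27046/27613, 2684/27613]
P' = (I − K·H)·P̄ = [106499/27613 3099/27613 38657/27613; 3099/27613 3047/27613 -2979/27613; 38657/27613 -2979/27613 138293/82839]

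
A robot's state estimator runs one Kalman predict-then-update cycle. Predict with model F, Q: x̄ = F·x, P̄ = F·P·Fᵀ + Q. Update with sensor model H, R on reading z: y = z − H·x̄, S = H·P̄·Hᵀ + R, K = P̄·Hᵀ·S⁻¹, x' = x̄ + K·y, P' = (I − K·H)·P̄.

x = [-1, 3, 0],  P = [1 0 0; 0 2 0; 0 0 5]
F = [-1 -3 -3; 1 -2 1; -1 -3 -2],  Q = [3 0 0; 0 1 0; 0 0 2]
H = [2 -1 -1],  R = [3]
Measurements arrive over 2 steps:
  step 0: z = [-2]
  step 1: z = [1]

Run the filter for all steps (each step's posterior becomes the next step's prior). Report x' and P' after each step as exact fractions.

step 0: x̄ = F·x = [-8, -7, -8]
step 0: P̄ = F·P·Fᵀ + Q = [67 -4 49; -4 15 1; 49 1 41]
step 0: y = z − H·x̄ = [-1]
step 0: S = H·P̄·Hᵀ + R = [149]
step 0: K = P̄·Hᵀ·S⁻¹ = [89/149; -24/149; 56/149]
step 0: x' = x̄ + K·y = [-1281/149, -1019/149, -1248/149]
step 0: P' = (I − K·H)·P̄ = [2062/149 1540/149 2317/149; 1540/149 1659/149 1493/149; 2317/149 1493/149 2973/149]
step 1: x̄ = F·x = [8082/149, -491/149, 6834/149]
step 1: P̄ = F·P·Fᵀ + Q = [94213/149 -7356/149 78051/149; -7356/149 4322/149 -5052/149; 78051/149 -5052/149 65607/149]
step 1: y = z − H·x̄ = [-9672/149]
step 1: S = H·P̄·Hᵀ + R = [154344/149]
step 1: K = P̄·Hᵀ·S⁻¹ = [117731/154344; -6991/77172; 31849/51448]
step 1: x' = x̄ + K·y = [30401/6431, 16625/6431, 36537/6431]
step 1: P' = (I − K·H)·P̄ = [4567939/154344 1713961/77172 1784921/51448; 1713961/77172 791239/38586 622139/25724; 1784921/51448 622139/25724 2230017/51448]

step 0: x' = [-1281/149, -1019/149, -1248/149], P' = [2062/149 1540/149 2317/149; 1540/149 1659/149 1493/149; 2317/149 1493/149 2973/149]
step 1: x' = [30401/6431, 16625/6431, 36537/6431], P' = [4567939/154344 1713961/77172 1784921/51448; 1713961/77172 791239/38586 622139/25724; 1784921/51448 622139/25724 2230017/51448]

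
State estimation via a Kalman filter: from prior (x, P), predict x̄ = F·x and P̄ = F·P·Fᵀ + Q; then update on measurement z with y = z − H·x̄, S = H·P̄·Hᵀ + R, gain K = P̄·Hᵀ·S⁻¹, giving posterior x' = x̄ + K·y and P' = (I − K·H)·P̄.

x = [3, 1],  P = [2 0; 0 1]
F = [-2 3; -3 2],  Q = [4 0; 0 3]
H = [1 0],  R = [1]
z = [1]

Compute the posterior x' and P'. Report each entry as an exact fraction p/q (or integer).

x' = [9/11, -41/11]
P' = [21/22 9/11; 9/11 113/11]

x̄ = F·x = [-3, -7]
P̄ = F·P·Fᵀ + Q = [21 18; 18 25]
y = z − H·x̄ = [4]
S = H·P̄·Hᵀ + R = [22]
K = P̄·Hᵀ·S⁻¹ = [21/22; 9/11]
x' = x̄ + K·y = [9/11, -41/11]
P' = (I − K·H)·P̄ = [21/22 9/11; 9/11 113/11]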